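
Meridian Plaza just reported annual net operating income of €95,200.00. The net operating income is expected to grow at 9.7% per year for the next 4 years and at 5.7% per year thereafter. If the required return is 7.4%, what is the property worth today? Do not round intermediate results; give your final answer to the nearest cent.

D_1 = 104434.40000
D_2 = 114564.53680
D_3 = 125677.29687
D_4 = 137867.99467
Terminal value at year 4: TV = D_4×(1+g_2)/(r−g_2) = 145726.47036/0.017 = 8572145.31541
P_0 = D_1/(1+r)^1 + D_2/(1+r)^2 + D_3/(1+r)^3 + D_4/(1+r)^4 + TV/(1+r)^4
    = 97238.73371 + 99321.12744 + 101448.11621 + 103620.65501 + 6442766.60847 = 6844395.24084

€6844395.24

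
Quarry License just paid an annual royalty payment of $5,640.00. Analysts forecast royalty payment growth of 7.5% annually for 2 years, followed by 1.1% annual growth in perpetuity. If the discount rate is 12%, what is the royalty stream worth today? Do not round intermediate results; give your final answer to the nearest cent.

$58802.36

D_1 = 6063.00000
D_2 = 6517.72500
Terminal value at year 2: TV = D_2×(1+g_2)/(r−g_2) = 6589.41997/0.109 = 60453.39427
P_0 = D_1/(1+r)^1 + D_2/(1+r)^2 + TV/(1+r)^2
    = 5413.39286 + 5195.89047 + 48193.07579 = 58802.35911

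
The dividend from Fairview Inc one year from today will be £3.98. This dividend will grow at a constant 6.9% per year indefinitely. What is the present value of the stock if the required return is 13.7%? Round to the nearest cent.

Growing perpetuity: P = D₁ / (r − g) = £3.9800 / (0.137 − 0.069) = £58.53

£58.53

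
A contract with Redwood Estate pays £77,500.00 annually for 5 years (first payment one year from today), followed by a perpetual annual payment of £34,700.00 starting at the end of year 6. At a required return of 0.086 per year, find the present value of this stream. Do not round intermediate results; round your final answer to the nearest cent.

PV of 5-year annuity: £77,500.00 × [1 − (1+0.086)^−5] / 0.086 = 304602.79768
Perpetuity value at year 5: £34,700.00 / 0.086 = 403488.37209
PV of perpetuity: 403488.37209 / (1+0.086)^5 = 267104.92591
Total PV = 304602.79768 + 267104.92591 = 571707.72359

£571707.72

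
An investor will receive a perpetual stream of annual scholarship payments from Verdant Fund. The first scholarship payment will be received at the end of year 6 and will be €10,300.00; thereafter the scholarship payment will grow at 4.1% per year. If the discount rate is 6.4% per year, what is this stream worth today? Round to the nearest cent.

€328398.56

Value at end of year 5: C₁ / (r − g) = €10,300.00 / (0.064 − 0.041) = €447,826.0870
Discount to today: PV = €447,826.0870 / (1 + 0.064)^5 = €447,826.0870 / 1.363666 = €328,398.56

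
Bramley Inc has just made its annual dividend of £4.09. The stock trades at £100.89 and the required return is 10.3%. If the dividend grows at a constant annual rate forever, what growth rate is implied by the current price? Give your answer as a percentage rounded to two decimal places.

6.00%

P = D₀(1+g)/(r−g) ⇒ P(r−g) = D₀(1+g) ⇒ g(P+D₀) = P·r − D₀
g = (P·r − D₀)/(P + D₀) = (£100.89×0.103 − £4.09) / (£100.89 + £4.09) = 0.060027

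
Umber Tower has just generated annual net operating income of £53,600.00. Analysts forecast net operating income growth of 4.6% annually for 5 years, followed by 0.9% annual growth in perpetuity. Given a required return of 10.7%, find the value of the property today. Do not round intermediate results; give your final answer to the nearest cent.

£642491.40

D_1 = 56065.60000
D_2 = 58644.61760
D_3 = 61342.27001
D_4 = 64164.01443
D_5 = 67115.55909
Terminal value at year 5: TV = D_5×(1+g_2)/(r−g_2) = 67719.59913/0.098 = 691016.31761
P_0 = D_1/(1+r)^1 + D_2/(1+r)^2 + D_3/(1+r)^3 + D_4/(1+r)^4 + D_5/(1+r)^5 + TV/(1+r)^5
    = 50646.43180 + 47855.61668 + 45218.58631 + 42726.86656 + 40372.45024 + 415671.45199 = 642491.40357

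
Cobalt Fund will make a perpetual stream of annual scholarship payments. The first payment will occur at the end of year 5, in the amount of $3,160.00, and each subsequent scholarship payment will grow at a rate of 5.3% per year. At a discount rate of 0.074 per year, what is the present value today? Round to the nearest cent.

Value at end of year 4: C₁ / (r − g) = $3,160.00 / (0.074 − 0.053) = $150,476.1905
Discount to today: PV = $150,476.1905 / (1 + 0.074)^4 = $150,476.1905 / 1.330507 = $113,096.89

$113096.89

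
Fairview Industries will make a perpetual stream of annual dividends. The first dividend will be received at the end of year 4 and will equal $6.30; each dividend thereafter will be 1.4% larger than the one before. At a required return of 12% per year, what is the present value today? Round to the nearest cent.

$42.30

Value at end of year 3: C₁ / (r − g) = $6.30 / (0.12 − 0.014) = $59.4340
Discount to today: PV = $59.4340 / (1 + 0.12)^3 = $59.4340 / 1.404928 = $42.30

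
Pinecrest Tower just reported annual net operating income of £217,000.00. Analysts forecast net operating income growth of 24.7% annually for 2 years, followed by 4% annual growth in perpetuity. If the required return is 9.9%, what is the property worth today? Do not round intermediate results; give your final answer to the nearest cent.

D_1 = 270599.00000
D_2 = 337436.95300
Terminal value at year 2: TV = D_2×(1+g_2)/(r−g_2) = 350934.43112/0.059 = 5948041.20542
P_0 = D_1/(1+r)^1 + D_2/(1+r)^2 + TV/(1+r)^2
    = 246222.92994 + 279381.24989 + 4924686.43876 = 5450290.61859

£5450290.62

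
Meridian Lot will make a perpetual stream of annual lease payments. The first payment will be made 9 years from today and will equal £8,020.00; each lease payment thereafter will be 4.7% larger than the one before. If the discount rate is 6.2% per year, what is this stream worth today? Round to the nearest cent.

Value at end of year 8: C₁ / (r − g) = £8,020.00 / (0.062 − 0.047) = £534,666.6667
Discount to today: PV = £534,666.6667 / (1 + 0.062)^8 = £534,666.6667 / 1.618066 = £330,435.71

£330435.71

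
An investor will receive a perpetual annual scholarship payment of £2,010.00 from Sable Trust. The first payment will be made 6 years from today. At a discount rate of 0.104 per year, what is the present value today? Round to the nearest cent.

£11784.67

Value at end of year 5: C / r = £2,010.00 / 0.104 = £19,326.9231
Discount to today: PV = £19,326.9231 / (1 + 0.104)^5 = £19,326.9231 / 1.640006 = £11,784.67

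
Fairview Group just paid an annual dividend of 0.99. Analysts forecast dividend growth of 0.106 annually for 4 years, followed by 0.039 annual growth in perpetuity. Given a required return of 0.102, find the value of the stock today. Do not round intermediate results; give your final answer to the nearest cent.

20.56

D_1 = 1.09494
D_2 = 1.21100
D_3 = 1.33937
D_4 = 1.48134
Terminal value at year 4: TV = D_4×(1+g_2)/(r−g_2) = 1.53912/0.063 = 24.43041
P_0 = D_1/(1+r)^1 + D_2/(1+r)^2 + D_3/(1+r)^3 + D_4/(1+r)^4 + TV/(1+r)^4
    = 0.99359 + 0.99720 + 1.00082 + 1.00445 + 16.56549 = 20.56156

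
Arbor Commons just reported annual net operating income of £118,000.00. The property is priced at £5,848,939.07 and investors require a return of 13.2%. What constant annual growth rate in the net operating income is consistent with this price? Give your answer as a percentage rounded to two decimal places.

10.96%

P = D₀(1+g)/(r−g) ⇒ P(r−g) = D₀(1+g) ⇒ g(P+D₀) = P·r − D₀
g = (P·r − D₀)/(P + D₀) = (£5,848,939.07×0.132 − £118,000.00) / (£5,848,939.07 + £118,000.00) = 0.109614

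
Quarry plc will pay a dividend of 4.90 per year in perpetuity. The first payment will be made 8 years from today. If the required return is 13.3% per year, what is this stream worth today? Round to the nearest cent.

15.37

Value at end of year 7: C / r = 4.90 / 0.133 = 36.8421
Discount to today: PV = 36.8421 / (1 + 0.133)^7 = 36.8421 / 2.396676 = 15.37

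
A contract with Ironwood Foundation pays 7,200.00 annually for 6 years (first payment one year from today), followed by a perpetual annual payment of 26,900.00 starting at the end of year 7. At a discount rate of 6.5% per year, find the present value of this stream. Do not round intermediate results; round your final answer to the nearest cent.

318478.19

PV of 6-year annuity: 7,200.00 × [1 − (1+0.065)^−6] / 0.065 = 34855.29761
Perpetuity value at year 6: 26,900.00 / 0.065 = 413846.15385
PV of perpetuity: 413846.15385 / (1+0.065)^6 = 283622.88916
Total PV = 34855.29761 + 283622.88916 = 318478.18677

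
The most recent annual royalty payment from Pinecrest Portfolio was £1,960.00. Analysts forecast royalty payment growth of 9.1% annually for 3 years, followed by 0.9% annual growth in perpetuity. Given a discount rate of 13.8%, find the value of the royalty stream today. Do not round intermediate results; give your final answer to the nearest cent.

£18915.97

D_1 = 2138.36000
D_2 = 2332.95076
D_3 = 2545.24928
Terminal value at year 3: TV = D_3×(1+g_2)/(r−g_2) = 2568.15652/0.129 = 19908.19010
P_0 = D_1/(1+r)^1 + D_2/(1+r)^2 + D_3/(1+r)^3 + TV/(1+r)^3
    = 1879.05097 + 1801.44517 + 1727.04454 + 13508.43362 = 18915.97429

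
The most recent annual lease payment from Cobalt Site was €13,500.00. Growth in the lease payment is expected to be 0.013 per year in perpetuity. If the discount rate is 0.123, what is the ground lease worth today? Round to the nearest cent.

D₁ = D₀ × (1 + g) = €13,500.00 × 1.013 = €13,675.5000
Growing perpetuity: P = D₁ / (r − g) = €13,675.5000 / (0.123 − 0.013) = €124,322.73

€124322.73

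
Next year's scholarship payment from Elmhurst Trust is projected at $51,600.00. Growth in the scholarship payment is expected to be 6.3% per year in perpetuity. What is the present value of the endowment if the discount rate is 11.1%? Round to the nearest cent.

Growing perpetuity: P = D₁ / (r − g) = $51,600.0000 / (0.111 − 0.063) = $1,075,000.00

$1075000.00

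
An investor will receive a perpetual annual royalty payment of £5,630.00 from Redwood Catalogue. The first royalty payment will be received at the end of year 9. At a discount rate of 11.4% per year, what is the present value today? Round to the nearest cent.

Value at end of year 8: C / r = £5,630.00 / 0.114 = £49,385.9649
Discount to today: PV = £49,385.9649 / (1 + 0.114)^8 = £49,385.9649 / 2.371819 = £20,821.98

£20821.98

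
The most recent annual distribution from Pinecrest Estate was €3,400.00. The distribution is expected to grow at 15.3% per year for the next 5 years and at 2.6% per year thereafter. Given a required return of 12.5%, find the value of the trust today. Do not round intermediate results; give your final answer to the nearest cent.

€58157.36

D_1 = 3920.20000
D_2 = 4519.99060
D_3 = 5211.54916
D_4 = 6008.91618
D_5 = 6928.28036
Terminal value at year 5: TV = D_5×(1+g_2)/(r−g_2) = 7108.41565/0.099 = 71802.17827
P_0 = D_1/(1+r)^1 + D_2/(1+r)^2 + D_3/(1+r)^3 + D_4/(1+r)^4 + D_5/(1+r)^5 + TV/(1+r)^5
    = 3484.62222 + 3571.35060 + 3660.23755 + 3751.33679 + 3844.70340 + 39845.10792 = 58157.35847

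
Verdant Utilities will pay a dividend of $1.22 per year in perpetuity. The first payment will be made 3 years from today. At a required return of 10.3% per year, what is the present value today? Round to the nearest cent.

$9.74

Value at end of year 2: C / r = $1.22 / 0.103 = $11.8447
Discount to today: PV = $11.8447 / (1 + 0.103)^2 = $11.8447 / 1.216609 = $9.74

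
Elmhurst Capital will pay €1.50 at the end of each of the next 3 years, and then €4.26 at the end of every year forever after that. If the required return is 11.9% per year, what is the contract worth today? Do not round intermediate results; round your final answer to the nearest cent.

€29.16

PV of 3-year annuity: €1.50 × [1 − (1+0.119)^−3] / 0.119 = 3.60895
Perpetuity value at year 3: €4.26 / 0.119 = 35.79832
PV of perpetuity: 35.79832 / (1+0.119)^3 = 25.54891
Total PV = 3.60895 + 25.54891 = 29.15786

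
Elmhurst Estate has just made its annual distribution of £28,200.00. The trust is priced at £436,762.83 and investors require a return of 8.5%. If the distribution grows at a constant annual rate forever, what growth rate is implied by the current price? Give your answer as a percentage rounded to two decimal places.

1.92%

P = D₀(1+g)/(r−g) ⇒ P(r−g) = D₀(1+g) ⇒ g(P+D₀) = P·r − D₀
g = (P·r − D₀)/(P + D₀) = (£436,762.83×0.085 − £28,200.00) / (£436,762.83 + £28,200.00) = 0.019195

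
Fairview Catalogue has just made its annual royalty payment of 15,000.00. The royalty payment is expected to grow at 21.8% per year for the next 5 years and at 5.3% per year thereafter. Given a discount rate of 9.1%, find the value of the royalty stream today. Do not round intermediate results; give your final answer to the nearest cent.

D_1 = 18270.00000
D_2 = 22252.86000
D_3 = 27103.98348
D_4 = 33012.65188
D_5 = 40209.40999
Terminal value at year 5: TV = D_5×(1+g_2)/(r−g_2) = 42340.50872/0.038 = 1114223.91362
P_0 = D_1/(1+r)^1 + D_2/(1+r)^2 + D_3/(1+r)^3 + D_4/(1+r)^4 + D_5/(1+r)^5 + TV/(1+r)^5
    = 16746.10449 + 18695.46771 + 20871.75038 + 23301.36752 + 26013.80902 + 720856.33950 = 826484.83863

826484.84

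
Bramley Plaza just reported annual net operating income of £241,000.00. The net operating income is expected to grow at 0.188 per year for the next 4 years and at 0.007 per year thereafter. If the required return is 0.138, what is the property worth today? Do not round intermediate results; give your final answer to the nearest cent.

£3274892.48

D_1 = 286308.00000
D_2 = 340133.90400
D_3 = 404079.07795
D_4 = 480045.94461
Terminal value at year 4: TV = D_4×(1+g_2)/(r−g_2) = 483406.26622/0.131 = 3690124.16961
P_0 = D_1/(1+r)^1 + D_2/(1+r)^2 + D_3/(1+r)^3 + D_4/(1+r)^4 + TV/(1+r)^4
    = 251588.75220 + 262642.73955 + 274182.40298 + 286229.08149 + 2200249.50428 = 3274892.48050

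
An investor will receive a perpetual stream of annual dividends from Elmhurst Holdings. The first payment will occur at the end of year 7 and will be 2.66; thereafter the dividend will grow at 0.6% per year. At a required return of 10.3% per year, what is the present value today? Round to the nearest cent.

15.23

Value at end of year 6: C₁ / (r − g) = 2.66 / (0.103 − 0.006) = 27.4227
Discount to today: PV = 27.4227 / (1 + 0.103)^6 = 27.4227 / 1.800749 = 15.23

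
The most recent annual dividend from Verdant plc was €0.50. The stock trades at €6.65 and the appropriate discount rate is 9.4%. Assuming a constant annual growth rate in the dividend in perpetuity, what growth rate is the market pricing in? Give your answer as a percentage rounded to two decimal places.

P = D₀(1+g)/(r−g) ⇒ P(r−g) = D₀(1+g) ⇒ g(P+D₀) = P·r − D₀
g = (P·r − D₀)/(P + D₀) = (€6.65×0.094 − €0.50) / (€6.65 + €0.50) = 0.017497

1.75%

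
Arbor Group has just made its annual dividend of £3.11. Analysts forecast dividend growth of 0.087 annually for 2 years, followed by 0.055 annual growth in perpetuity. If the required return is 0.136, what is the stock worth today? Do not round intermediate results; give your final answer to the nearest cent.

£42.91

D_1 = 3.38057
D_2 = 3.67468
Terminal value at year 2: TV = D_2×(1+g_2)/(r−g_2) = 3.87679/0.081 = 47.86157
P_0 = D_1/(1+r)^1 + D_2/(1+r)^2 + TV/(1+r)^2
    = 2.97585 + 2.84749 + 37.08773 = 42.91108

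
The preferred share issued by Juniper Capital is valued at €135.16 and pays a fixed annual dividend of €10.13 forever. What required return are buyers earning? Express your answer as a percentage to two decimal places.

P = C/r ⇒ r = C/P = €10.13/€135.16 = 0.074948

7.49%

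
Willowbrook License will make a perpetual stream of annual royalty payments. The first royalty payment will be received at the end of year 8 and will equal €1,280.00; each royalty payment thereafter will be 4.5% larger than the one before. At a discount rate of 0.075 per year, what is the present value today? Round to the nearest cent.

Value at end of year 7: C₁ / (r − g) = €1,280.00 / (0.075 − 0.045) = €42,666.6667
Discount to today: PV = €42,666.6667 / (1 + 0.075)^7 = €42,666.6667 / 1.659049 = €25,717.54

€25717.54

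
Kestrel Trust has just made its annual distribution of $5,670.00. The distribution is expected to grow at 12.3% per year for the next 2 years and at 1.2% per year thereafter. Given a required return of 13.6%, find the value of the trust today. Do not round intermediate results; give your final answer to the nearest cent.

D_1 = 6367.41000
D_2 = 7150.60143
Terminal value at year 2: TV = D_2×(1+g_2)/(r−g_2) = 7236.40865/0.124 = 58358.13425
P_0 = D_1/(1+r)^1 + D_2/(1+r)^2 + TV/(1+r)^2
    = 5605.11444 + 5540.97140 + 45221.47628 = 56367.56212

$56367.56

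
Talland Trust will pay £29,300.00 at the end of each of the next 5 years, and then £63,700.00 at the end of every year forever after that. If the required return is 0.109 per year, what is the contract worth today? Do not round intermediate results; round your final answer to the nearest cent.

PV of 5-year annuity: £29,300.00 × [1 − (1+0.109)^−5] / 0.109 = 108562.74377
Perpetuity value at year 5: £63,700.00 / 0.109 = 584403.66972
PV of perpetuity: 584403.66972 / (1+0.109)^5 = 348381.59539
Total PV = 108562.74377 + 348381.59539 = 456944.33916

£456944.34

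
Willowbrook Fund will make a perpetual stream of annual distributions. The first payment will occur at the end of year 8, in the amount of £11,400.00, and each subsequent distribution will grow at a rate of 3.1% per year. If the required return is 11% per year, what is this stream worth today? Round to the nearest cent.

Value at end of year 7: C₁ / (r − g) = £11,400.00 / (0.11 − 0.031) = £144,303.7975
Discount to today: PV = £144,303.7975 / (1 + 0.11)^7 = £144,303.7975 / 2.076160 = £69,505.14

£69505.14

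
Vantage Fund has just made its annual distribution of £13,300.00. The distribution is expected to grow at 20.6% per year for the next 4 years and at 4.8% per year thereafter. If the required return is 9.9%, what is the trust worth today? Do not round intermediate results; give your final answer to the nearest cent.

£463787.99

D_1 = 16039.80000
D_2 = 19343.99880
D_3 = 23328.86255
D_4 = 28134.60824
Terminal value at year 4: TV = D_4×(1+g_2)/(r−g_2) = 29485.06943/0.051 = 578138.61636
P_0 = D_1/(1+r)^1 + D_2/(1+r)^2 + D_3/(1+r)^3 + D_4/(1+r)^4 + TV/(1+r)^4
    = 14594.90446 + 16015.88242 + 17575.20855 + 19286.35260 + 396315.63780 = 463787.98583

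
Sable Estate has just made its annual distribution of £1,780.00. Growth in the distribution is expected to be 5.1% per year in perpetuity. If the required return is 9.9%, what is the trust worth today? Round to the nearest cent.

D₁ = D₀ × (1 + g) = £1,780.00 × 1.051 = £1,870.7800
Growing perpetuity: P = D₁ / (r − g) = £1,870.7800 / (0.099 − 0.051) = £38,974.58

£38974.58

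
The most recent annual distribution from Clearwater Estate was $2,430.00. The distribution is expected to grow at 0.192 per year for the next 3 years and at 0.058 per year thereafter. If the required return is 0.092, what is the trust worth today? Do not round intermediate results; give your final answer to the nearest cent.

D_1 = 2896.56000
D_2 = 3452.69952
D_3 = 4115.61783
Terminal value at year 3: TV = D_3×(1+g_2)/(r−g_2) = 4354.32366/0.034 = 128068.34300
P_0 = D_1/(1+r)^1 + D_2/(1+r)^2 + D_3/(1+r)^3 + TV/(1+r)^3
    = 2652.52747 + 2895.43292 + 3160.58245 + 98349.88929 = 107058.43213

$107058.43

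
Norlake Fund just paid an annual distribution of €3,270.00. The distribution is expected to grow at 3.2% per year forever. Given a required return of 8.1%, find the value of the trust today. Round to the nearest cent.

D₁ = D₀ × (1 + g) = €3,270.00 × 1.032 = €3,374.6400
Growing perpetuity: P = D₁ / (r − g) = €3,374.6400 / (0.081 − 0.032) = €68,870.20

€68870.20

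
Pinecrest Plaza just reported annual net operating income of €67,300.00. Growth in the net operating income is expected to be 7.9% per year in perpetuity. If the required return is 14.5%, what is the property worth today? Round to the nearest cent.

D₁ = D₀ × (1 + g) = €67,300.00 × 1.079 = €72,616.7000
Growing perpetuity: P = D₁ / (r − g) = €72,616.7000 / (0.145 − 0.079) = €1,100,253.03

€1100253.03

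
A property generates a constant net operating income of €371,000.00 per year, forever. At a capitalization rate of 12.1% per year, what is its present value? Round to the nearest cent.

Level perpetuity: PV = C / r = €371,000.00 / 0.121 = €3,066,115.70

€3066115.70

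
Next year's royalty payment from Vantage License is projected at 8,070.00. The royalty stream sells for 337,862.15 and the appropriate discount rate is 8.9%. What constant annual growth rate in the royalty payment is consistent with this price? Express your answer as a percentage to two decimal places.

P = D₁/(r−g) ⇒ g = r − D₁/P = 0.089 − 8,070.00/337,862.15 = 0.065115

6.51%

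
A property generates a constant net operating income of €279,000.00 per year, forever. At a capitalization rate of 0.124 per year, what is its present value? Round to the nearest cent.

Level perpetuity: PV = C / r = €279,000.00 / 0.124 = €2,250,000.00

€2250000.00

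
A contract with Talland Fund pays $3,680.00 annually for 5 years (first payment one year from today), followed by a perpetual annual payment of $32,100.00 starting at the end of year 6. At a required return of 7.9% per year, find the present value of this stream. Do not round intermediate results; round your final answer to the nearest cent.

$292556.59

PV of 5-year annuity: $3,680.00 × [1 − (1+0.079)^−5] / 0.079 = 14731.98019
Perpetuity value at year 5: $32,100.00 / 0.079 = 406329.11392
PV of perpetuity: 406329.11392 / (1+0.079)^5 = 277824.61277
Total PV = 14731.98019 + 277824.61277 = 292556.59296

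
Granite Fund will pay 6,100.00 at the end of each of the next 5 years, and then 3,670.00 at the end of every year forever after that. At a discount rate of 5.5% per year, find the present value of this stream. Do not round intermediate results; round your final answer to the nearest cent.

PV of 5-year annuity: 6,100.00 × [1 − (1+0.055)^−5] / 0.055 = 26048.73530
Perpetuity value at year 5: 3,670.00 / 0.055 = 66727.27273
PV of perpetuity: 66727.27273 / (1+0.055)^5 = 51055.32870
Total PV = 26048.73530 + 51055.32870 = 77104.06400

77104.06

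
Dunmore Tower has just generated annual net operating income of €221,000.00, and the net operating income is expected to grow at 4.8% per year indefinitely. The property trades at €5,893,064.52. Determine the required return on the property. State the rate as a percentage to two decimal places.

D₁ = €221,000.00 × 1.048 = €231,608.0000
P = D₁/(r − g) ⇒ r = D₁/P + g = €231,608.0000/€5,893,064.52 + 0.048 = 0.039302 + 0.048 = 0.087302

8.73%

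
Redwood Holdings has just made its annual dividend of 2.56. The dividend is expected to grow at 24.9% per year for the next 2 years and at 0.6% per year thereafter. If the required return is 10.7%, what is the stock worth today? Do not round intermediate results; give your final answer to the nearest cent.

38.61

D_1 = 3.19744
D_2 = 3.99360
Terminal value at year 2: TV = D_2×(1+g_2)/(r−g_2) = 4.01756/0.101 = 39.77786
P_0 = D_1/(1+r)^1 + D_2/(1+r)^2 + TV/(1+r)^2
    = 2.88838 + 3.25889 + 32.45983 = 38.60710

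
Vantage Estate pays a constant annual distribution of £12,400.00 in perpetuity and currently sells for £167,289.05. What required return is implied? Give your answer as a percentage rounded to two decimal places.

7.41%

P = C/r ⇒ r = C/P = £12,400.00/£167,289.05 = 0.074123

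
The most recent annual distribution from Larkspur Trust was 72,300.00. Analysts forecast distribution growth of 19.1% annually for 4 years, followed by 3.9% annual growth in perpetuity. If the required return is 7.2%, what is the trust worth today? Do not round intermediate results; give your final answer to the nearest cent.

D_1 = 86109.30000
D_2 = 102556.17630
D_3 = 122144.40597
D_4 = 145473.98751
Terminal value at year 4: TV = D_4×(1+g_2)/(r−g_2) = 151147.47303/0.033 = 4580226.45537
P_0 = D_1/(1+r)^1 + D_2/(1+r)^2 + D_3/(1+r)^3 + D_4/(1+r)^4 + TV/(1+r)^4
    = 80325.83955 + 89242.60719 + 99149.20258 + 110155.50398 + 3468229.35265 = 3847102.50595

3847102.51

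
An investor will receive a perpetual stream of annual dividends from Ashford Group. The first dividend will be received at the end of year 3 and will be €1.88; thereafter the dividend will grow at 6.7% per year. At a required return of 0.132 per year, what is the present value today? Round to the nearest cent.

Value at end of year 2: C₁ / (r − g) = €1.88 / (0.132 − 0.067) = €28.9231
Discount to today: PV = €28.9231 / (1 + 0.132)^2 = €28.9231 / 1.281424 = €22.57

€22.57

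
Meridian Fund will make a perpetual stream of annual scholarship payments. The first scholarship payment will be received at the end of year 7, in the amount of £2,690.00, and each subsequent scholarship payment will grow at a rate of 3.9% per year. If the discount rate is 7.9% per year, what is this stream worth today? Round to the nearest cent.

Value at end of year 6: C₁ / (r − g) = £2,690.00 / (0.079 − 0.039) = £67,250.0000
Discount to today: PV = £67,250.0000 / (1 + 0.079)^6 = £67,250.0000 / 1.578079 = £42,615.11

£42615.11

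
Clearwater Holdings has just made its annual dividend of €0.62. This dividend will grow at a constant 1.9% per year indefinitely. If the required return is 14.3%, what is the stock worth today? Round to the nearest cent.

€5.10

D₁ = D₀ × (1 + g) = €0.62 × 1.019 = €0.6318
Growing perpetuity: P = D₁ / (r − g) = €0.6318 / (0.143 − 0.019) = €5.10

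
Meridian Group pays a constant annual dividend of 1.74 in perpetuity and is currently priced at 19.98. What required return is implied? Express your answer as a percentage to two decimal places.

P = C/r ⇒ r = C/P = 1.74/19.98 = 0.087087

8.71%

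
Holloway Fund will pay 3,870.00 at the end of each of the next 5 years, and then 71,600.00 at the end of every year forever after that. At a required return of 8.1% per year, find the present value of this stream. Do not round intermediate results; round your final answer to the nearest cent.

614235.61

PV of 5-year annuity: 3,870.00 × [1 − (1+0.081)^−5] / 0.081 = 15411.14829
Perpetuity value at year 5: 71,600.00 / 0.081 = 883950.61728
PV of perpetuity: 883950.61728 / (1+0.081)^5 = 598824.46294
Total PV = 15411.14829 + 598824.46294 = 614235.61123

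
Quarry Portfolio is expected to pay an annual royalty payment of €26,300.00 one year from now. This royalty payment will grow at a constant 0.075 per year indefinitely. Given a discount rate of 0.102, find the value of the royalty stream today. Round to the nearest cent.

€974074.07

Growing perpetuity: P = D₁ / (r − g) = €26,300.0000 / (0.102 − 0.075) = €974,074.07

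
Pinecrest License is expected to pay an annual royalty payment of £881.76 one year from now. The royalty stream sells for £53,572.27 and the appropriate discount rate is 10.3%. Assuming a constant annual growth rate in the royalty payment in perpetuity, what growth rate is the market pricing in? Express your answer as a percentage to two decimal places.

P = D₁/(r−g) ⇒ g = r − D₁/P = 0.103 − £881.76/£53,572.27 = 0.086541

8.65%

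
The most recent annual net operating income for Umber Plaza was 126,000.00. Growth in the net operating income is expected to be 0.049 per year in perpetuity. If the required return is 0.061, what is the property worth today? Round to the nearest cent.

D₁ = D₀ × (1 + g) = 126,000.00 × 1.049 = 132,174.0000
Growing perpetuity: P = D₁ / (r − g) = 132,174.0000 / (0.061 − 0.049) = 11,014,500.00

11014500.00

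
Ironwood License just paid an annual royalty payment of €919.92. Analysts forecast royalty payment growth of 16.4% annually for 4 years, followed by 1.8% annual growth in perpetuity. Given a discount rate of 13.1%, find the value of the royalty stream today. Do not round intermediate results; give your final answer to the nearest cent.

D_1 = 1070.78688
D_2 = 1246.39593
D_3 = 1450.80486
D_4 = 1688.73686
Terminal value at year 4: TV = D_4×(1+g_2)/(r−g_2) = 1719.13412/0.113 = 15213.57629
P_0 = D_1/(1+r)^1 + D_2/(1+r)^2 + D_3/(1+r)^3 + D_4/(1+r)^4 + TV/(1+r)^4
    = 946.76117 + 974.38550 + 1002.81584 + 1032.07572 + 9297.81492 = 13253.85315

€13253.85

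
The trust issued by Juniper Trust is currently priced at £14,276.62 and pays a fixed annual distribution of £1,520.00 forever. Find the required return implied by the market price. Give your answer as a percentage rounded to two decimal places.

10.65%

P = C/r ⇒ r = C/P = £1,520.00/£14,276.62 = 0.106468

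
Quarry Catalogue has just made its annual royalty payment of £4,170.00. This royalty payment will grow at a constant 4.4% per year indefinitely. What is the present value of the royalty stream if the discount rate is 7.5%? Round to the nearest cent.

D₁ = D₀ × (1 + g) = £4,170.00 × 1.044 = £4,353.4800
Growing perpetuity: P = D₁ / (r − g) = £4,353.4800 / (0.075 − 0.044) = £140,434.84

£140434.84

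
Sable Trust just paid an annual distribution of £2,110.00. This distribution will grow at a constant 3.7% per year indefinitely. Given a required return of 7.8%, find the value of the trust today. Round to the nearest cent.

D₁ = D₀ × (1 + g) = £2,110.00 × 1.037 = £2,188.0700
Growing perpetuity: P = D₁ / (r − g) = £2,188.0700 / (0.078 − 0.037) = £53,367.56

£53367.56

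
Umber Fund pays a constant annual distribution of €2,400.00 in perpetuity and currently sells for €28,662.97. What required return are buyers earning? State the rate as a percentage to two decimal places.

P = C/r ⇒ r = C/P = €2,400.00/€28,662.97 = 0.083732

8.37%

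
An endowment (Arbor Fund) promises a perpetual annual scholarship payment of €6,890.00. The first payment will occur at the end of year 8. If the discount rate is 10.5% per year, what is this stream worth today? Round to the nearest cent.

€32620.75

Value at end of year 7: C / r = €6,890.00 / 0.105 = €65,619.0476
Discount to today: PV = €65,619.0476 / (1 + 0.105)^7 = €65,619.0476 / 2.011574 = €32,620.75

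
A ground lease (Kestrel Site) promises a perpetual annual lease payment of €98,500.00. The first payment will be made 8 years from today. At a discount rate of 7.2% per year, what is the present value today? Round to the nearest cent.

€840892.03

Value at end of year 7: C / r = €98,500.00 / 0.072 = €1,368,055.5556
Discount to today: PV = €1,368,055.5556 / (1 + 0.072)^7 = €1,368,055.5556 / 1.626910 = €840,892.03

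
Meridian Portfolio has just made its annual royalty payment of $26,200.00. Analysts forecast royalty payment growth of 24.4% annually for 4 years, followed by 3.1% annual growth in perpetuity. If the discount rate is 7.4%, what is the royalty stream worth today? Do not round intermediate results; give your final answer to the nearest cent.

$1284093.58

D_1 = 32592.80000
D_2 = 40545.44320
D_3 = 50438.53134
D_4 = 62745.53299
Terminal value at year 4: TV = D_4×(1+g_2)/(r−g_2) = 64690.64451/0.043 = 1504433.59327
P_0 = D_1/(1+r)^1 + D_2/(1+r)^2 + D_3/(1+r)^3 + D_4/(1+r)^4 + TV/(1+r)^4
    = 30347.11359 + 35150.66044 + 40714.54524 + 47159.11944 + 1130722.14279 = 1284093.58150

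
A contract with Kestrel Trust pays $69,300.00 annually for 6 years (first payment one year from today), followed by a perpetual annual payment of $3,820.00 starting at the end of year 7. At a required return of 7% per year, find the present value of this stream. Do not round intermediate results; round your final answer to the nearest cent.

$366684.45

PV of 6-year annuity: $69,300.00 × [1 − (1+0.07)^−6] / 0.07 = 330321.19842
Perpetuity value at year 6: $3,820.00 / 0.07 = 54571.42857
PV of perpetuity: 54571.42857 / (1+0.07)^6 = 36363.24707
Total PV = 330321.19842 + 36363.24707 = 366684.44549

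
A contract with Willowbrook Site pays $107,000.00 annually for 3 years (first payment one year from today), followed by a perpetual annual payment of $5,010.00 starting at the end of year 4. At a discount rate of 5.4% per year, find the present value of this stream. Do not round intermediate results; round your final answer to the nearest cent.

$368453.14

PV of 3-year annuity: $107,000.00 × [1 − (1+0.054)^−3] / 0.054 = 289217.21045
Perpetuity value at year 3: $5,010.00 / 0.054 = 92777.77778
PV of perpetuity: 92777.77778 / (1+0.054)^3 = 79235.92521
Total PV = 289217.21045 + 79235.92521 = 368453.13566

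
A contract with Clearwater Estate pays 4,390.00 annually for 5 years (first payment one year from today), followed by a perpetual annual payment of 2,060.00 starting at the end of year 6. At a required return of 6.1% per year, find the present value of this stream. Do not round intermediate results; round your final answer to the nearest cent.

PV of 5-year annuity: 4,390.00 × [1 − (1+0.061)^−5] / 0.061 = 18442.07881
Perpetuity value at year 5: 2,060.00 / 0.061 = 33770.49180
PV of perpetuity: 33770.49180 / (1+0.061)^5 = 25116.57783
Total PV = 18442.07881 + 25116.57783 = 43558.65664

43558.66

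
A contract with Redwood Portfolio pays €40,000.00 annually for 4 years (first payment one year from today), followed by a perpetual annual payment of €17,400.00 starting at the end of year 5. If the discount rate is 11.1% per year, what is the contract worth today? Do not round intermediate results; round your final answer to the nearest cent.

€226722.59

PV of 4-year annuity: €40,000.00 × [1 − (1+0.111)^−4] / 0.111 = 123833.33131
Perpetuity value at year 4: €17,400.00 / 0.111 = 156756.75676
PV of perpetuity: 156756.75676 / (1+0.111)^4 = 102889.25764
Total PV = 123833.33131 + 102889.25764 = 226722.58895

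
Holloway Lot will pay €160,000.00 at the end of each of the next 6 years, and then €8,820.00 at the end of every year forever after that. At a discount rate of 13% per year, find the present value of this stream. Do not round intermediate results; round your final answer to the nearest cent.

€672195.73

PV of 6-year annuity: €160,000.00 × [1 − (1+0.13)^−6] / 0.13 = 639607.96624
Perpetuity value at year 6: €8,820.00 / 0.13 = 67846.15385
PV of perpetuity: 67846.15385 / (1+0.13)^6 = 32587.76471
Total PV = 639607.96624 + 32587.76471 = 672195.73094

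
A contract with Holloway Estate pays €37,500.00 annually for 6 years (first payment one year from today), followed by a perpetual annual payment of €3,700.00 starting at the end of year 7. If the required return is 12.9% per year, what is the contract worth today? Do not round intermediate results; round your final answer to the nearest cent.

€164176.46

PV of 6-year annuity: €37,500.00 × [1 − (1+0.129)^−6] / 0.129 = 150326.50892
Perpetuity value at year 6: €3,700.00 / 0.129 = 28682.17054
PV of perpetuity: 28682.17054 / (1+0.129)^6 = 13849.95500
Total PV = 150326.50892 + 13849.95500 = 164176.46391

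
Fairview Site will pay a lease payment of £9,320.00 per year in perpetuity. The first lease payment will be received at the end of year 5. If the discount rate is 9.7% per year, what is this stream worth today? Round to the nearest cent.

£66346.45

Value at end of year 4: C / r = £9,320.00 / 0.097 = £96,082.4742
Discount to today: PV = £96,082.4742 / (1 + 0.097)^4 = £96,082.4742 / 1.448193 = £66,346.45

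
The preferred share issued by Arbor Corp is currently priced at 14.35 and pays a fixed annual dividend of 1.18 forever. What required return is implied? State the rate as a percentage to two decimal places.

8.22%

P = C/r ⇒ r = C/P = 1.18/14.35 = 0.082230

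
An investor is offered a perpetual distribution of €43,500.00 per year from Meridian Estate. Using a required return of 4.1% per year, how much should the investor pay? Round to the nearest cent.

Level perpetuity: PV = C / r = €43,500.00 / 0.041 = €1,060,975.61

€1060975.61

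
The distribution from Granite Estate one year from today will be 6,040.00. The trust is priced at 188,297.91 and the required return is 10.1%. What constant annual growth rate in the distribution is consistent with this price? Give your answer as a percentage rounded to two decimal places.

6.89%

P = D₁/(r−g) ⇒ g = r − D₁/P = 0.101 − 6,040.00/188,297.91 = 0.068923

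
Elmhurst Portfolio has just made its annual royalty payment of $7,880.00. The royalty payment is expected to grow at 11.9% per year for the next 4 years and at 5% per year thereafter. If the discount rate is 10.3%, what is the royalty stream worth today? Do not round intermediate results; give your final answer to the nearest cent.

$198050.23

D_1 = 8817.72000
D_2 = 9867.02868
D_3 = 11041.20509
D_4 = 12355.10850
Terminal value at year 4: TV = D_4×(1+g_2)/(r−g_2) = 12972.86392/0.053 = 244771.01743
P_0 = D_1/(1+r)^1 + D_2/(1+r)^2 + D_3/(1+r)^3 + D_4/(1+r)^4 + TV/(1+r)^4
    = 7994.30644 + 8110.27099 + 8227.91771 + 8347.27101 + 165370.46337 = 198050.22952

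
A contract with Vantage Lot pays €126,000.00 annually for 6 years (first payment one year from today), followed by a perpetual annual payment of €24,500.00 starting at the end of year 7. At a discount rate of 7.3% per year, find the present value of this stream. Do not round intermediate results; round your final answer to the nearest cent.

PV of 6-year annuity: €126,000.00 × [1 − (1+0.073)^−6] / 0.073 = 595061.90719
Perpetuity value at year 6: €24,500.00 / 0.073 = 335616.43836
PV of perpetuity: 335616.43836 / (1+0.073)^6 = 219909.95640
Total PV = 595061.90719 + 219909.95640 = 814971.86359

€814971.86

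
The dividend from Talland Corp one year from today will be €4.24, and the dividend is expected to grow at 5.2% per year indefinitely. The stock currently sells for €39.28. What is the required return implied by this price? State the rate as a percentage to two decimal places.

P = D₁/(r − g) ⇒ r = D₁/P + g = €4.2400/€39.28 + 0.052 = 0.107943 + 0.052 = 0.159943

15.99%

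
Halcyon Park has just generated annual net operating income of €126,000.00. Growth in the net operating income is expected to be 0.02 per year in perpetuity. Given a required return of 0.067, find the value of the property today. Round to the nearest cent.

D₁ = D₀ × (1 + g) = €126,000.00 × 1.02 = €128,520.0000
Growing perpetuity: P = D₁ / (r − g) = €128,520.0000 / (0.067 − 0.02) = €2,734,468.09

€2734468.09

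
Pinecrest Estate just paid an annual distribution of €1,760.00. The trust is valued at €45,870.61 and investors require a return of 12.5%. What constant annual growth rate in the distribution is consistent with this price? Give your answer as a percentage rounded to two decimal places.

P = D₀(1+g)/(r−g) ⇒ P(r−g) = D₀(1+g) ⇒ g(P+D₀) = P·r − D₀
g = (P·r − D₀)/(P + D₀) = (€45,870.61×0.125 − €1,760.00) / (€45,870.61 + €1,760.00) = 0.083430

8.34%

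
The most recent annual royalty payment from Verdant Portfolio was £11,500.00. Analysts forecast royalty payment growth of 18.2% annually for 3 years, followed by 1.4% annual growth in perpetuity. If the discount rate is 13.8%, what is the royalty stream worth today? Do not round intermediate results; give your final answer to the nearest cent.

D_1 = 13593.00000
D_2 = 16066.92600
D_3 = 18991.10653
Terminal value at year 3: TV = D_3×(1+g_2)/(r−g_2) = 19256.98202/0.124 = 155298.24212
P_0 = D_1/(1+r)^1 + D_2/(1+r)^2 + D_3/(1+r)^3 + TV/(1+r)^3
    = 11944.63972 + 12406.47113 + 12886.15894 + 105375.52555 = 142612.79535

£142612.80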